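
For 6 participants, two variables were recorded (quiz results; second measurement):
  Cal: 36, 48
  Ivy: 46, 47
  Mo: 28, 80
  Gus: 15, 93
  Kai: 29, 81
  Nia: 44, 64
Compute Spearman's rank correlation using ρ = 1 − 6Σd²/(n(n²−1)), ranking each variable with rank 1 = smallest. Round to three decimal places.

Ranks of variable 1: 4, 6, 2, 1, 3, 5
Ranks of variable 2: 2, 1, 4, 6, 5, 3
d = r₁ − r₂: 2, 5, -2, -5, -2, 2
d²: 4, 25, 4, 25, 4, 4; Σd² = 66
ρ = 1 − 6·66/(6·35) = 1 − 396/210 = -0.886

-0.886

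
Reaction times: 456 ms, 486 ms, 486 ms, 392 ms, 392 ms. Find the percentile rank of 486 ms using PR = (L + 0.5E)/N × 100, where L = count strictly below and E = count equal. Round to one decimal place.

80.0

N = 5.
Strictly below 486: 3. Equal to 486: 2.
PR = (3 + 0.5·2)/5 × 100 = 80.0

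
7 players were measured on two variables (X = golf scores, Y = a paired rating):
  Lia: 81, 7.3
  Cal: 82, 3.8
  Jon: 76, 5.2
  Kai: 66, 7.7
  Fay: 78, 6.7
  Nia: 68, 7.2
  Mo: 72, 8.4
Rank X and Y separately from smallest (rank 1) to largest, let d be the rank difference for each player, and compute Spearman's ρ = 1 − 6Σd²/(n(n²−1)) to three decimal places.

-0.607

Ranks of variable 1: 6, 7, 4, 1, 5, 2, 3
Ranks of variable 2: 5, 1, 2, 6, 3, 4, 7
d = r₁ − r₂: 1, 6, 2, -5, 2, -2, -4
d²: 1, 36, 4, 25, 4, 4, 16; Σd² = 90
ρ = 1 − 6·90/(7·48) = 1 − 540/336 = -0.607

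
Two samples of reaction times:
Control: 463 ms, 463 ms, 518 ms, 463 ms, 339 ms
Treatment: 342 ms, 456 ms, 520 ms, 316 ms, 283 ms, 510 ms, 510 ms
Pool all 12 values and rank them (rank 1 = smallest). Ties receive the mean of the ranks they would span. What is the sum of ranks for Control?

35

Sorted (ascending): 283, 316, 339, 342, 456, 463, 463, 463, 510, 510, 518, 520
The 3 values of 463 occupy positions 6–8 → average rank 7.
The 2 values of 510 occupy positions 9–10 → average rank (9+10)/2 = 9.5.
Control values → pooled ranks: 463→7, 463→7, 518→11, 463→7, 339→3
Rank sum = 7 + 7 + 11 + 7 + 3 = 35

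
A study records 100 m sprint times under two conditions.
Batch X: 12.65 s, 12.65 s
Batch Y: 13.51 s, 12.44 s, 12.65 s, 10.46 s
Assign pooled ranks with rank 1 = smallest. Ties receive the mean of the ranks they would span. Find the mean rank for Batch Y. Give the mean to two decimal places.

3.25

Sorted (ascending): 10.46, 12.44, 12.65, 12.65, 12.65, 13.51
The 3 values of 12.65 occupy positions 3–5 → average rank 4.
Batch Y values → pooled ranks: 13.51→6, 12.44→2, 12.65→4, 10.46→1
Mean rank = (6 + 2 + 4 + 1) / 4 = 3.25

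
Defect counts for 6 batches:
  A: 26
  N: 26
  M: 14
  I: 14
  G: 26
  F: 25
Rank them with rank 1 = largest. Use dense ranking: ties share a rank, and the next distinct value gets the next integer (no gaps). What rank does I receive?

3

Sorted (descending): 26, 26, 26, 25, 14, 14
The 3 values of 26 share dense rank 1.
The 2 values of 14 share dense rank 3.
Remaining distinct values take the next consecutive integers.
I has value 14 → rank 3.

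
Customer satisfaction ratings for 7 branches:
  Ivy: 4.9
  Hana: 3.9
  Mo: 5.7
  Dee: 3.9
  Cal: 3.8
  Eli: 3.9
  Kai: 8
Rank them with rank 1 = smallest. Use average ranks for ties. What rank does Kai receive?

Sorted (ascending): 3.8, 3.9, 3.9, 3.9, 4.9, 5.7, 8
The 3 values of 3.9 occupy positions 2–4 → average rank 3.
Kai has value 8 → rank 7.

7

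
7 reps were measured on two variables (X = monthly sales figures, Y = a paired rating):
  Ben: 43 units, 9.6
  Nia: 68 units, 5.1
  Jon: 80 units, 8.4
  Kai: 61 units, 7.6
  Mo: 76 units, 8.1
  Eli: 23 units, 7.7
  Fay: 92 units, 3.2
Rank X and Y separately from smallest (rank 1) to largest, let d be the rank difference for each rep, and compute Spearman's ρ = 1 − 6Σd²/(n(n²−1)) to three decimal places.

Ranks of variable 1: 2, 4, 6, 3, 5, 1, 7
Ranks of variable 2: 7, 2, 6, 3, 5, 4, 1
d = r₁ − r₂: -5, 2, 0, 0, 0, -3, 6
d²: 25, 4, 0, 0, 0, 9, 36; Σd² = 74
ρ = 1 − 6·74/(7·48) = 1 − 444/336 = -0.321

-0.321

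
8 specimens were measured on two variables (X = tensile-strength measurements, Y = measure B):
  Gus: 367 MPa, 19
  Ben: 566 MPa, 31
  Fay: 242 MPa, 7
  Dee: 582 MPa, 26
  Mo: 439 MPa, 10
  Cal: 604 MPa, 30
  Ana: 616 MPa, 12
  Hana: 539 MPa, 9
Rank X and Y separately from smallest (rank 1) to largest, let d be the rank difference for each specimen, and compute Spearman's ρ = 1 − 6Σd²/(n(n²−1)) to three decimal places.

0.548

Ranks of variable 1: 2, 5, 1, 6, 3, 7, 8, 4
Ranks of variable 2: 5, 8, 1, 6, 3, 7, 4, 2
d = r₁ − r₂: -3, -3, 0, 0, 0, 0, 4, 2
d²: 9, 9, 0, 0, 0, 0, 16, 4; Σd² = 38
ρ = 1 − 6·38/(8·63) = 1 − 228/504 = 0.548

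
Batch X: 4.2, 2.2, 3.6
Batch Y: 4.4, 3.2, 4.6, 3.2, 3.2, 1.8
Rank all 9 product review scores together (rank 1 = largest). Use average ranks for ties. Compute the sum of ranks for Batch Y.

Sorted (descending): 4.6, 4.4, 4.2, 3.6, 3.2, 3.2, 3.2, 2.2, 1.8
The 3 values of 3.2 occupy positions 5–7 → average rank 6.
Batch Y values → pooled ranks: 4.4→2, 3.2→6, 4.6→1, 3.2→6, 3.2→6, 1.8→9
Rank sum = 2 + 6 + 1 + 6 + 6 + 9 = 30

30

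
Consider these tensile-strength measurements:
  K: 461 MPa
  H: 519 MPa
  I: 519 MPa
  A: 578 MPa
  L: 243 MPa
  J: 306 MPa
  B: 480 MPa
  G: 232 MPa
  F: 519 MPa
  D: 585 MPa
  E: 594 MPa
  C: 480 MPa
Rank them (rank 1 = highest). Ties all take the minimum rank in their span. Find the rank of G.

Sorted (descending): 594, 585, 578, 519, 519, 519, 480, 480, 461, 306, 243, 232
The 3 values of 519 occupy positions 4–6 → each gets rank 4.
The 2 values of 480 occupy positions 7–8 → each gets rank 7.
G has value 232 MPa → rank 12.

12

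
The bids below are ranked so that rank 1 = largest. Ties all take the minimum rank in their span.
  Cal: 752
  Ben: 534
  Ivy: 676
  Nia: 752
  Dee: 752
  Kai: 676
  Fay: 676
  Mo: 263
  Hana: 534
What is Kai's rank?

Sorted (descending): 752, 752, 752, 676, 676, 676, 534, 534, 263
The 3 values of 752 occupy positions 1–3 → each gets rank 1.
The 3 values of 676 occupy positions 4–6 → each gets rank 4.
The 2 values of 534 occupy positions 7–8 → each gets rank 7.
Kai has value 676 → rank 4.

4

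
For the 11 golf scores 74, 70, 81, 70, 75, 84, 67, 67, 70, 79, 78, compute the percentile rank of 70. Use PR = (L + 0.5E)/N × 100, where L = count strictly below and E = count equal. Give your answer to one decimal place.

31.8

N = 11.
Strictly below 70: 2. Equal to 70: 3.
PR = (2 + 0.5·3)/11 × 100 = 31.8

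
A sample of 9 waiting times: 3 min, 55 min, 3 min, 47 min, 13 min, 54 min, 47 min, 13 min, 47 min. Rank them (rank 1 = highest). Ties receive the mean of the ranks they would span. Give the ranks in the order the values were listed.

8.5, 1, 8.5, 4, 6.5, 2, 4, 6.5, 4

Sorted (descending): 55, 54, 47, 47, 47, 13, 13, 3, 3
The 3 values of 47 occupy positions 3–5 → average rank 4.
The 2 values of 13 occupy positions 6–7 → average rank (6+7)/2 = 6.5.
The 2 values of 3 occupy positions 8–9 → average rank (8+9)/2 = 8.5.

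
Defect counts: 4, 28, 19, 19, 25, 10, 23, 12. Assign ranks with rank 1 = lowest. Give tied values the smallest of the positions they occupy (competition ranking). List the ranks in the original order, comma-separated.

Sorted (ascending): 4, 10, 12, 19, 19, 23, 25, 28
The 2 values of 19 occupy positions 4–5 → each gets rank 4.

1, 8, 4, 4, 7, 2, 6, 3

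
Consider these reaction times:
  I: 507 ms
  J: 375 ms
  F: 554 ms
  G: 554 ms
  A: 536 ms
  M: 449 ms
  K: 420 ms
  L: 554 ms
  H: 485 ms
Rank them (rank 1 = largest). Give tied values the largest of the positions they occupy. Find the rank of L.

Sorted (descending): 554, 554, 554, 536, 507, 485, 449, 420, 375
The 3 values of 554 occupy positions 1–3 → each gets rank 3.
L has value 554 ms → rank 3.

3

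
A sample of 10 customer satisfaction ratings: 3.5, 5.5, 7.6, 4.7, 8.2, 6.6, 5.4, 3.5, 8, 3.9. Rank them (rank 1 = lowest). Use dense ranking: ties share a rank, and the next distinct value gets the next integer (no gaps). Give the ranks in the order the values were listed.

Sorted (ascending): 3.5, 3.5, 3.9, 4.7, 5.4, 5.5, 6.6, 7.6, 8, 8.2
The 2 values of 3.5 share dense rank 1.
Remaining distinct values take the next consecutive integers.

1, 5, 7, 3, 9, 6, 4, 1, 8, 2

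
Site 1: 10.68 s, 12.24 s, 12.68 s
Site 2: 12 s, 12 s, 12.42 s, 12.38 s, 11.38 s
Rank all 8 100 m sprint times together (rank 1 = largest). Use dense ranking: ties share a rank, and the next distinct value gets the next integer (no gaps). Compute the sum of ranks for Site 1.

Sorted (descending): 12.68, 12.42, 12.38, 12.24, 12, 12, 11.38, 10.68
The 2 values of 12 share dense rank 5.
Remaining distinct values take the next consecutive integers.
Site 1 values → pooled ranks: 10.68→7, 12.24→4, 12.68→1
Rank sum = 7 + 4 + 1 = 12

12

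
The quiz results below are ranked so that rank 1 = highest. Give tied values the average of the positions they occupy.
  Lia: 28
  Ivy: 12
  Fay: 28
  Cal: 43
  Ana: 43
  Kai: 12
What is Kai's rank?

Sorted (descending): 43, 43, 28, 28, 12, 12
The 2 values of 43 occupy positions 1–2 → average rank (1+2)/2 = 1.5.
The 2 values of 28 occupy positions 3–4 → average rank (3+4)/2 = 3.5.
The 2 values of 12 occupy positions 5–6 → average rank (5+6)/2 = 5.5.
Kai has value 12 → rank 5.5.

5.5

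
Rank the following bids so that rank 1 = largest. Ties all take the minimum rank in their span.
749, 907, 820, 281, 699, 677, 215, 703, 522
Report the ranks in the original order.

3, 1, 2, 8, 5, 6, 9, 4, 7

Sorted (descending): 907, 820, 749, 703, 699, 677, 522, 281, 215
No ties — each value takes its position as its rank.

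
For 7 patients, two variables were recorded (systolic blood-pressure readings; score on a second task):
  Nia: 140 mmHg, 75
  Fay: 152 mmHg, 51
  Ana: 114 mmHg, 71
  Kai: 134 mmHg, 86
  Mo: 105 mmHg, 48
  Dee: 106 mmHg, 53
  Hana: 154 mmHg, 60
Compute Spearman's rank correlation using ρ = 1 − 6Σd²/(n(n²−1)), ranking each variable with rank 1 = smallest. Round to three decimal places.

0.286

Ranks of variable 1: 5, 6, 3, 4, 1, 2, 7
Ranks of variable 2: 6, 2, 5, 7, 1, 3, 4
d = r₁ − r₂: -1, 4, -2, -3, 0, -1, 3
d²: 1, 16, 4, 9, 0, 1, 9; Σd² = 40
ρ = 1 − 6·40/(7·48) = 1 − 240/336 = 0.286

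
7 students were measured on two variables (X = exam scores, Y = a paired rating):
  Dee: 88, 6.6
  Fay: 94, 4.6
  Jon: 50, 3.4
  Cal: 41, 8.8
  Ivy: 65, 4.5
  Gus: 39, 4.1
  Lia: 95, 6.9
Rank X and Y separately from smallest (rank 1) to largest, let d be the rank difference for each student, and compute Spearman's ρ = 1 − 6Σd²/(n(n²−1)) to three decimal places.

Ranks of variable 1: 5, 6, 3, 2, 4, 1, 7
Ranks of variable 2: 5, 4, 1, 7, 3, 2, 6
d = r₁ − r₂: 0, 2, 2, -5, 1, -1, 1
d²: 0, 4, 4, 25, 1, 1, 1; Σd² = 36
ρ = 1 − 6·36/(7·48) = 1 − 216/336 = 0.357

0.357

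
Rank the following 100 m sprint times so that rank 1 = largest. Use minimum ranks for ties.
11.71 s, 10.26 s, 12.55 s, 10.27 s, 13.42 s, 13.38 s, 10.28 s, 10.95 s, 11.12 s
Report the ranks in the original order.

Sorted (descending): 13.42, 13.38, 12.55, 11.71, 11.12, 10.95, 10.28, 10.27, 10.26
No ties — each value takes its position as its rank.

4, 9, 3, 8, 1, 2, 7, 6, 5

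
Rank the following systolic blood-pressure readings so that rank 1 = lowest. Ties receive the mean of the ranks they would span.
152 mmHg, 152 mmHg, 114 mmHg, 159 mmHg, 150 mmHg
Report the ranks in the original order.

Sorted (ascending): 114, 150, 152, 152, 159
The 2 values of 152 occupy positions 3–4 → average rank (3+4)/2 = 3.5.

3.5, 3.5, 1, 5, 2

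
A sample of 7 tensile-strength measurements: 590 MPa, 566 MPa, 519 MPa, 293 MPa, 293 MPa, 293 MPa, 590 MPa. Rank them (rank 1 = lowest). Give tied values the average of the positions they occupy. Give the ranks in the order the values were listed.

Sorted (ascending): 293, 293, 293, 519, 566, 590, 590
The 3 values of 293 occupy positions 1–3 → average rank 2.
The 2 values of 590 occupy positions 6–7 → average rank (6+7)/2 = 6.5.

6.5, 5, 4, 2, 2, 2, 6.5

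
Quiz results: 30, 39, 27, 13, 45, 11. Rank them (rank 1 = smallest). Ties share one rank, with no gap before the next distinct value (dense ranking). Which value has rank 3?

Sorted (ascending): 11, 13, 27, 30, 39, 45
No ties — each value takes its position as its rank.
Rank 3 → value 27.

27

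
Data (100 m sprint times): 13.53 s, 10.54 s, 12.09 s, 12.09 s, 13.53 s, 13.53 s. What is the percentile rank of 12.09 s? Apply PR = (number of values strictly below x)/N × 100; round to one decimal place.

N = 6.
Strictly below 12.09: 1. Equal to 12.09: 2.
PR = 1/6 × 100 = 16.7

16.7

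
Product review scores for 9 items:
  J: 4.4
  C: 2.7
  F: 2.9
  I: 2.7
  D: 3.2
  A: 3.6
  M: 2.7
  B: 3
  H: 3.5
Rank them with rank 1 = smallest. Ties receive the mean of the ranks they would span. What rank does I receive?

2

Sorted (ascending): 2.7, 2.7, 2.7, 2.9, 3, 3.2, 3.5, 3.6, 4.4
The 3 values of 2.7 occupy positions 1–3 → average rank 2.
I has value 2.7 → rank 2.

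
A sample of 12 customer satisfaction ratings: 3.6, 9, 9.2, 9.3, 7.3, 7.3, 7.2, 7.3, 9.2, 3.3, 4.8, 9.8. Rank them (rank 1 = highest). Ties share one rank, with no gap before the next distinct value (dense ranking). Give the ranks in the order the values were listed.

8, 4, 3, 2, 5, 5, 6, 5, 3, 9, 7, 1

Sorted (descending): 9.8, 9.3, 9.2, 9.2, 9, 7.3, 7.3, 7.3, 7.2, 4.8, 3.6, 3.3
The 2 values of 9.2 share dense rank 3.
The 3 values of 7.3 share dense rank 5.
Remaining distinct values take the next consecutive integers.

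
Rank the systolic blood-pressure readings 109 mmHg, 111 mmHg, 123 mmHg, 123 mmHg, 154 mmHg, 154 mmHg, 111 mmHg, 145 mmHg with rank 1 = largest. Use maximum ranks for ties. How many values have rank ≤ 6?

5

Sorted (descending): 154, 154, 145, 123, 123, 111, 111, 109
The 2 values of 154 occupy positions 1–2 → each gets rank 2.
The 2 values of 123 occupy positions 4–5 → each gets rank 5.
The 2 values of 111 occupy positions 6–7 → each gets rank 7.
Ranks ≤ 6: {2, 2, 3, 5, 5} → 5 values.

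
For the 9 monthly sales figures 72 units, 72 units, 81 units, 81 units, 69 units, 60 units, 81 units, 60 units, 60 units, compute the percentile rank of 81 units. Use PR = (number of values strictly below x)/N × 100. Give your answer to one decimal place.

N = 9.
Strictly below 81: 6. Equal to 81: 3.
PR = 6/9 × 100 = 66.7

66.7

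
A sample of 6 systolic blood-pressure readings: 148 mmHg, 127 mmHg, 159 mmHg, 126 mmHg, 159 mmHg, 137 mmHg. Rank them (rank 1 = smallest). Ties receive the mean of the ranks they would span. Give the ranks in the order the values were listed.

4, 2, 5.5, 1, 5.5, 3

Sorted (ascending): 126, 127, 137, 148, 159, 159
The 2 values of 159 occupy positions 5–6 → average rank (5+6)/2 = 5.5.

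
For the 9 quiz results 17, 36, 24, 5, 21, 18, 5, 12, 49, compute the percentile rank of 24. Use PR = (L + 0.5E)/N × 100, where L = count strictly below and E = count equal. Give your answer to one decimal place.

72.2

N = 9.
Strictly below 24: 6. Equal to 24: 1.
PR = (6 + 0.5·1)/9 × 100 = 72.2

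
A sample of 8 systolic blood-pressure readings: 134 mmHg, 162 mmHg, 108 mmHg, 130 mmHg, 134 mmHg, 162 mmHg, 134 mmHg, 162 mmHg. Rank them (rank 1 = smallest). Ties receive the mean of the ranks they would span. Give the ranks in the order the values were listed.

4, 7, 1, 2, 4, 7, 4, 7

Sorted (ascending): 108, 130, 134, 134, 134, 162, 162, 162
The 3 values of 134 occupy positions 3–5 → average rank 4.
The 3 values of 162 occupy positions 6–8 → average rank 7.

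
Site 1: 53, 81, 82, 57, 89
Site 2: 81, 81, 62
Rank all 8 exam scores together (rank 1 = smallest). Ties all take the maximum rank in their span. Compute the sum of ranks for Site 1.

Sorted (ascending): 53, 57, 62, 81, 81, 81, 82, 89
The 3 values of 81 occupy positions 4–6 → each gets rank 6.
Site 1 values → pooled ranks: 53→1, 81→6, 82→7, 57→2, 89→8
Rank sum = 1 + 6 + 7 + 2 + 8 = 24

24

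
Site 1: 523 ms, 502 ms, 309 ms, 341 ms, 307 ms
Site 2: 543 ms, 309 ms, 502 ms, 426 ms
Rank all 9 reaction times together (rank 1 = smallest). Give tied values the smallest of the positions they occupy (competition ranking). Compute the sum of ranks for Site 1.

Sorted (ascending): 307, 309, 309, 341, 426, 502, 502, 523, 543
The 2 values of 309 occupy positions 2–3 → each gets rank 2.
The 2 values of 502 occupy positions 6–7 → each gets rank 6.
Site 1 values → pooled ranks: 523→8, 502→6, 309→2, 341→4, 307→1
Rank sum = 8 + 6 + 2 + 4 + 1 = 21

21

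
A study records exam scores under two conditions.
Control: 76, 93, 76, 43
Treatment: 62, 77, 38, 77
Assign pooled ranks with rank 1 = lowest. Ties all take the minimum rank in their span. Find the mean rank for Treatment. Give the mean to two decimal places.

Sorted (ascending): 38, 43, 62, 76, 76, 77, 77, 93
The 2 values of 76 occupy positions 4–5 → each gets rank 4.
The 2 values of 77 occupy positions 6–7 → each gets rank 6.
Treatment values → pooled ranks: 62→3, 77→6, 38→1, 77→6
Mean rank = (3 + 6 + 1 + 6) / 4 = 4.00

4.00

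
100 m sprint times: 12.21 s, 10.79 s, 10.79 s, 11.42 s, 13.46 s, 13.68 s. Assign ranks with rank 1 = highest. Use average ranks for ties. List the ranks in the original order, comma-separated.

3, 5.5, 5.5, 4, 2, 1

Sorted (descending): 13.68, 13.46, 12.21, 11.42, 10.79, 10.79
The 2 values of 10.79 occupy positions 5–6 → average rank (5+6)/2 = 5.5.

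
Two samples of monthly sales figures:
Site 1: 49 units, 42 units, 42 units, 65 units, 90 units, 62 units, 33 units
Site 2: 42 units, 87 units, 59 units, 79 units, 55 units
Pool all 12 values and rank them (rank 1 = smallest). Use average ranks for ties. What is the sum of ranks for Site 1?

Sorted (ascending): 33, 42, 42, 42, 49, 55, 59, 62, 65, 79, 87, 90
The 3 values of 42 occupy positions 2–4 → average rank 3.
Site 1 values → pooled ranks: 49→5, 42→3, 42→3, 65→9, 90→12, 62→8, 33→1
Rank sum = 5 + 3 + 3 + 9 + 12 + 8 + 1 = 41

41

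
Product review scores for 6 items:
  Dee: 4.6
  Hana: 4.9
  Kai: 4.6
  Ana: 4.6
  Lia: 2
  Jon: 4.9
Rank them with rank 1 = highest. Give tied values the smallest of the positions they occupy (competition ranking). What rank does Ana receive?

3

Sorted (descending): 4.9, 4.9, 4.6, 4.6, 4.6, 2
The 2 values of 4.9 occupy positions 1–2 → each gets rank 1.
The 3 values of 4.6 occupy positions 3–5 → each gets rank 3.
Ana has value 4.6 → rank 3.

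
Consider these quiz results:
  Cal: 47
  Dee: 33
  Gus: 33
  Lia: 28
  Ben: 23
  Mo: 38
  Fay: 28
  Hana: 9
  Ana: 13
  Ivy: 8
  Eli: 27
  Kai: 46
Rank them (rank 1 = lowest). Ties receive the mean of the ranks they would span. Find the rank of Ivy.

1

Sorted (ascending): 8, 9, 13, 23, 27, 28, 28, 33, 33, 38, 46, 47
The 2 values of 28 occupy positions 6–7 → average rank (6+7)/2 = 6.5.
The 2 values of 33 occupy positions 8–9 → average rank (8+9)/2 = 8.5.
Ivy has value 8 → rank 1.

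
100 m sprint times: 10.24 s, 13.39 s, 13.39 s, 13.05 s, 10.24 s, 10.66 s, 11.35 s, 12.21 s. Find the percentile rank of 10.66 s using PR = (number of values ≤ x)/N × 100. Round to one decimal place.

N = 8.
Strictly below 10.66: 2. Equal to 10.66: 1.
PR = 3/8 × 100 = 37.5

37.5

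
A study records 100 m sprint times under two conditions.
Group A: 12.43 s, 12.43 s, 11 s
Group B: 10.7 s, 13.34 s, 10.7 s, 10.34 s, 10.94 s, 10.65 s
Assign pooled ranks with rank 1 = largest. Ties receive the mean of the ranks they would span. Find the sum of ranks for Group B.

36

Sorted (descending): 13.34, 12.43, 12.43, 11, 10.94, 10.7, 10.7, 10.65, 10.34
The 2 values of 12.43 occupy positions 2–3 → average rank (2+3)/2 = 2.5.
The 2 values of 10.7 occupy positions 6–7 → average rank (6+7)/2 = 6.5.
Group B values → pooled ranks: 10.7→6.5, 13.34→1, 10.7→6.5, 10.34→9, 10.94→5, 10.65→8
Rank sum = 6.5 + 1 + 6.5 + 9 + 5 + 8 = 36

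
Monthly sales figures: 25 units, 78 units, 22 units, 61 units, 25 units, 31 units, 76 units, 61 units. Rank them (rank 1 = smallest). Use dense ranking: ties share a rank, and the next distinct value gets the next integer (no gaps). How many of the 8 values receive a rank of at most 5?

7

Sorted (ascending): 22, 25, 25, 31, 61, 61, 76, 78
The 2 values of 25 share dense rank 2.
The 2 values of 61 share dense rank 4.
Remaining distinct values take the next consecutive integers.
Ranks ≤ 5: {1, 2, 2, 3, 4, 4, 5} → 7 values.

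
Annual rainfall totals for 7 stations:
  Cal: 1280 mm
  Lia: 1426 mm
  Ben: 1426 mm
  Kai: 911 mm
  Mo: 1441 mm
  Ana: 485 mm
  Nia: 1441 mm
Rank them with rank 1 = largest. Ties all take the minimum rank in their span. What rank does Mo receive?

Sorted (descending): 1441, 1441, 1426, 1426, 1280, 911, 485
The 2 values of 1441 occupy positions 1–2 → each gets rank 1.
The 2 values of 1426 occupy positions 3–4 → each gets rank 3.
Mo has value 1441 mm → rank 1.

1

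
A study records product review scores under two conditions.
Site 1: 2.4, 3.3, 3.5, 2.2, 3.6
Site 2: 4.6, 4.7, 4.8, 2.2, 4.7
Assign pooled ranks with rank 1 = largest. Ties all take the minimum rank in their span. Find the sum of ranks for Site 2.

18

Sorted (descending): 4.8, 4.7, 4.7, 4.6, 3.6, 3.5, 3.3, 2.4, 2.2, 2.2
The 2 values of 4.7 occupy positions 2–3 → each gets rank 2.
The 2 values of 2.2 occupy positions 9–10 → each gets rank 9.
Site 2 values → pooled ranks: 4.6→4, 4.7→2, 4.8→1, 2.2→9, 4.7→2
Rank sum = 4 + 2 + 1 + 9 + 2 = 18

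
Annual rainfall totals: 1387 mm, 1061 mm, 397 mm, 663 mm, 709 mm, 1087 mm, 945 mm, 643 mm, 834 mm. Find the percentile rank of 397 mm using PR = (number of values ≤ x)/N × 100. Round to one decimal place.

N = 9.
Strictly below 397: 0. Equal to 397: 1.
PR = 1/9 × 100 = 11.1

11.1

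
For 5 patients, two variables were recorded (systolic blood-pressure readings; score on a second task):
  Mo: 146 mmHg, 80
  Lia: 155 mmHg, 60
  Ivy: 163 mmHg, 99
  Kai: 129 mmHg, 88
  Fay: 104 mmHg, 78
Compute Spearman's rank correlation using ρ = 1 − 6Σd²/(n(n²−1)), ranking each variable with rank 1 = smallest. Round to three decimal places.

Ranks of variable 1: 3, 4, 5, 2, 1
Ranks of variable 2: 3, 1, 5, 4, 2
d = r₁ − r₂: 0, 3, 0, -2, -1
d²: 0, 9, 0, 4, 1; Σd² = 14
ρ = 1 − 6·14/(5·24) = 1 − 84/120 = 0.300

0.300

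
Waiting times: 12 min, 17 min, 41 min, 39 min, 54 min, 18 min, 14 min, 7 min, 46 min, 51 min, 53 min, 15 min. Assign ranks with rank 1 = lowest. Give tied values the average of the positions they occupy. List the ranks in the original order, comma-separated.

Sorted (ascending): 7, 12, 14, 15, 17, 18, 39, 41, 46, 51, 53, 54
No ties — each value takes its position as its rank.

2, 5, 8, 7, 12, 6, 3, 1, 9, 10, 11, 4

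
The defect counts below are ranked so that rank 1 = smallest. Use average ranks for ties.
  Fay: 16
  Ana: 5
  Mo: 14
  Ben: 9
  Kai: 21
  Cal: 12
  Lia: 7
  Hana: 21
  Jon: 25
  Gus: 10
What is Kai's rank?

Sorted (ascending): 5, 7, 9, 10, 12, 14, 16, 21, 21, 25
The 2 values of 21 occupy positions 8–9 → average rank (8+9)/2 = 8.5.
Kai has value 21 → rank 8.5.

8.5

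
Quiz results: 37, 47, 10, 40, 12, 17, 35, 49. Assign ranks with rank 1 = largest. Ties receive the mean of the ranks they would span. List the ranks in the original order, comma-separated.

Sorted (descending): 49, 47, 40, 37, 35, 17, 12, 10
No ties — each value takes its position as its rank.

4, 2, 8, 3, 7, 6, 5, 1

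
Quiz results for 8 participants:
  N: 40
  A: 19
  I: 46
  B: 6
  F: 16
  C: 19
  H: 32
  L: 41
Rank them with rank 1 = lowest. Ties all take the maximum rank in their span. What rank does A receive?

Sorted (ascending): 6, 16, 19, 19, 32, 40, 41, 46
The 2 values of 19 occupy positions 3–4 → each gets rank 4.
A has value 19 → rank 4.

4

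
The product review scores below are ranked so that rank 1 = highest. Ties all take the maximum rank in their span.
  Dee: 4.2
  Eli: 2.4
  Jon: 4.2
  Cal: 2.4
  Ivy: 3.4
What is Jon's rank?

Sorted (descending): 4.2, 4.2, 3.4, 2.4, 2.4
The 2 values of 4.2 occupy positions 1–2 → each gets rank 2.
The 2 values of 2.4 occupy positions 4–5 → each gets rank 5.
Jon has value 4.2 → rank 2.

2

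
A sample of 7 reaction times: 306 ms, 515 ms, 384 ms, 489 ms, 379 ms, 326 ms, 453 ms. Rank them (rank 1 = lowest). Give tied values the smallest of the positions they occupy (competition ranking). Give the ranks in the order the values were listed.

Sorted (ascending): 306, 326, 379, 384, 453, 489, 515
No ties — each value takes its position as its rank.

1, 7, 4, 6, 3, 2, 5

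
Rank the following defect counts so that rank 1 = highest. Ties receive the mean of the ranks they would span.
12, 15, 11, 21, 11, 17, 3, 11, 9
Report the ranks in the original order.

4, 3, 6, 1, 6, 2, 9, 6, 8

Sorted (descending): 21, 17, 15, 12, 11, 11, 11, 9, 3
The 3 values of 11 occupy positions 5–7 → average rank 6.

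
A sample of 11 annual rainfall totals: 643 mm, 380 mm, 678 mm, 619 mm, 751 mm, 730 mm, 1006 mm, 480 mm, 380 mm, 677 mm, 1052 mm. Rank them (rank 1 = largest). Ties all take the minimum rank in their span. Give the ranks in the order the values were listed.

Sorted (descending): 1052, 1006, 751, 730, 678, 677, 643, 619, 480, 380, 380
The 2 values of 380 occupy positions 10–11 → each gets rank 10.

7, 10, 5, 8, 3, 4, 2, 9, 10, 6, 1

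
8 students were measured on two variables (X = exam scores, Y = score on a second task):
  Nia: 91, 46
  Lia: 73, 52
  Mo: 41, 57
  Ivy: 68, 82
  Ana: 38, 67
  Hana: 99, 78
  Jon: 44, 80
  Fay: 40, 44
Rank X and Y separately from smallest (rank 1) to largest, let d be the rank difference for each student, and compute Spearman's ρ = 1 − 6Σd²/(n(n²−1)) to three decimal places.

0.119

Ranks of variable 1: 7, 6, 3, 5, 1, 8, 4, 2
Ranks of variable 2: 2, 3, 4, 8, 5, 6, 7, 1
d = r₁ − r₂: 5, 3, -1, -3, -4, 2, -3, 1
d²: 25, 9, 1, 9, 16, 4, 9, 1; Σd² = 74
ρ = 1 − 6·74/(8·63) = 1 − 444/504 = 0.119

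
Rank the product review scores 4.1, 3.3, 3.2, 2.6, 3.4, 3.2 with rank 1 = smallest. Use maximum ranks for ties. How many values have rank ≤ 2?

Sorted (ascending): 2.6, 3.2, 3.2, 3.3, 3.4, 4.1
The 2 values of 3.2 occupy positions 2–3 → each gets rank 3.
Ranks ≤ 2: {1} → 1 value.

1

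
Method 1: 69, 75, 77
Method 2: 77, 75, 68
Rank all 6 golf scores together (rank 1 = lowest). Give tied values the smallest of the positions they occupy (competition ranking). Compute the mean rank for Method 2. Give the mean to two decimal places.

3.00

Sorted (ascending): 68, 69, 75, 75, 77, 77
The 2 values of 75 occupy positions 3–4 → each gets rank 3.
The 2 values of 77 occupy positions 5–6 → each gets rank 5.
Method 2 values → pooled ranks: 77→5, 75→3, 68→1
Mean rank = (5 + 3 + 1) / 3 = 3.00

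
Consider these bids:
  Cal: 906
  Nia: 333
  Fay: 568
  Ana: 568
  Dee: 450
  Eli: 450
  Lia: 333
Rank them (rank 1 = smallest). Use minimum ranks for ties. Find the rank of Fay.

Sorted (ascending): 333, 333, 450, 450, 568, 568, 906
The 2 values of 333 occupy positions 1–2 → each gets rank 1.
The 2 values of 450 occupy positions 3–4 → each gets rank 3.
The 2 values of 568 occupy positions 5–6 → each gets rank 5.
Fay has value 568 → rank 5.

5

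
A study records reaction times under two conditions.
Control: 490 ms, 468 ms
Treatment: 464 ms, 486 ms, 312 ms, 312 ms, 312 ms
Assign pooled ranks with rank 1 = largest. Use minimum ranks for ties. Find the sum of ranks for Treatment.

21

Sorted (descending): 490, 486, 468, 464, 312, 312, 312
The 3 values of 312 occupy positions 5–7 → each gets rank 5.
Treatment values → pooled ranks: 464→4, 486→2, 312→5, 312→5, 312→5
Rank sum = 4 + 2 + 5 + 5 + 5 = 21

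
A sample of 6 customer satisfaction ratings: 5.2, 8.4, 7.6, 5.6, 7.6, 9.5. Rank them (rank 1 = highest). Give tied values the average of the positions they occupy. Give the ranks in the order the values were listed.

6, 2, 3.5, 5, 3.5, 1

Sorted (descending): 9.5, 8.4, 7.6, 7.6, 5.6, 5.2
The 2 values of 7.6 occupy positions 3–4 → average rank (3+4)/2 = 3.5.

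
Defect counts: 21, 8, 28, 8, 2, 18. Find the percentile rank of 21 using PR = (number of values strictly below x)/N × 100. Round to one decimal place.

66.7

N = 6.
Strictly below 21: 4. Equal to 21: 1.
PR = 4/6 × 100 = 66.7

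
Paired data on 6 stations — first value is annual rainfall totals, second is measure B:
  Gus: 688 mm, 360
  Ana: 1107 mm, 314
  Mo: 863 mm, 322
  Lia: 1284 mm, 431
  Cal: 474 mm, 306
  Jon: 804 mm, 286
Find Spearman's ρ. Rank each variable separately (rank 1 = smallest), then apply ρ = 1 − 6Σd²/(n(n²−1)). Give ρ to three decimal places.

0.486

Ranks of variable 1: 2, 5, 4, 6, 1, 3
Ranks of variable 2: 5, 3, 4, 6, 2, 1
d = r₁ − r₂: -3, 2, 0, 0, -1, 2
d²: 9, 4, 0, 0, 1, 4; Σd² = 18
ρ = 1 − 6·18/(6·35) = 1 − 108/210 = 0.486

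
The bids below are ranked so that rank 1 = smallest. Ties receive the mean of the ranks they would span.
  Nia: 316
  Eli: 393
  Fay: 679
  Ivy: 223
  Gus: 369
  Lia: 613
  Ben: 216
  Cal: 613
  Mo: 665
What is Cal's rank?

Sorted (ascending): 216, 223, 316, 369, 393, 613, 613, 665, 679
The 2 values of 613 occupy positions 6–7 → average rank (6+7)/2 = 6.5.
Cal has value 613 → rank 6.5.

6.5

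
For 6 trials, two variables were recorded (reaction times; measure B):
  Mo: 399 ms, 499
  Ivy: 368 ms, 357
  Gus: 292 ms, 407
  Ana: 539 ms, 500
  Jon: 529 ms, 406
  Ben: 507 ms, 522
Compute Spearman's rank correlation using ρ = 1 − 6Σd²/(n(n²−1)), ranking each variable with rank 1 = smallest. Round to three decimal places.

0.429

Ranks of variable 1: 3, 2, 1, 6, 5, 4
Ranks of variable 2: 4, 1, 3, 5, 2, 6
d = r₁ − r₂: -1, 1, -2, 1, 3, -2
d²: 1, 1, 4, 1, 9, 4; Σd² = 20
ρ = 1 − 6·20/(6·35) = 1 − 120/210 = 0.429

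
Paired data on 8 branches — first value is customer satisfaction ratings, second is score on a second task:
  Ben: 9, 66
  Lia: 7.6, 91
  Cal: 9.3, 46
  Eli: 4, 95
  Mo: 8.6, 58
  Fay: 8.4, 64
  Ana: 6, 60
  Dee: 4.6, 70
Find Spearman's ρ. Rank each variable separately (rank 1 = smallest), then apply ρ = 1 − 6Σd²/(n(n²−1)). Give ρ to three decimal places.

-0.714

Ranks of variable 1: 7, 4, 8, 1, 6, 5, 3, 2
Ranks of variable 2: 5, 7, 1, 8, 2, 4, 3, 6
d = r₁ − r₂: 2, -3, 7, -7, 4, 1, 0, -4
d²: 4, 9, 49, 49, 16, 1, 0, 16; Σd² = 144
ρ = 1 − 6·144/(8·63) = 1 − 864/504 = -0.714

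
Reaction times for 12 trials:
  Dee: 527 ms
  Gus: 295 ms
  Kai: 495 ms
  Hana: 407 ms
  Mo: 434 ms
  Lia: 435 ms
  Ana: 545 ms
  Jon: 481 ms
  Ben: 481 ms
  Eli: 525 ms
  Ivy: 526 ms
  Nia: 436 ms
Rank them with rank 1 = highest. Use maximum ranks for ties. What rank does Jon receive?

7

Sorted (descending): 545, 527, 526, 525, 495, 481, 481, 436, 435, 434, 407, 295
The 2 values of 481 occupy positions 6–7 → each gets rank 7.
Jon has value 481 ms → rank 7.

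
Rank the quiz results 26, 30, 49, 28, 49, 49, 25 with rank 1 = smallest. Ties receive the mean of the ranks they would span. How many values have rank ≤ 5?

Sorted (ascending): 25, 26, 28, 30, 49, 49, 49
The 3 values of 49 occupy positions 5–7 → average rank 6.
Ranks ≤ 5: {1, 2, 3, 4} → 4 values.

4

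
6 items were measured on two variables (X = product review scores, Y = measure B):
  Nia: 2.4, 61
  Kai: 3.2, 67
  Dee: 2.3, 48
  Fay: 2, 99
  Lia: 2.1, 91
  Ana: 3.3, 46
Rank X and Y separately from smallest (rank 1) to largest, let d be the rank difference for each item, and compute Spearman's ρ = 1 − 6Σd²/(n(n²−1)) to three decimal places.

Ranks of variable 1: 4, 5, 3, 1, 2, 6
Ranks of variable 2: 3, 4, 2, 6, 5, 1
d = r₁ − r₂: 1, 1, 1, -5, -3, 5
d²: 1, 1, 1, 25, 9, 25; Σd² = 62
ρ = 1 − 6·62/(6·35) = 1 − 372/210 = -0.771

-0.771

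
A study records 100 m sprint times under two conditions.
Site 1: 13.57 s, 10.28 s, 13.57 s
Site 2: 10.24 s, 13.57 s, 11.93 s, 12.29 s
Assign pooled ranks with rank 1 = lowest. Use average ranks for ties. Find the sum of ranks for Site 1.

Sorted (ascending): 10.24, 10.28, 11.93, 12.29, 13.57, 13.57, 13.57
The 3 values of 13.57 occupy positions 5–7 → average rank 6.
Site 1 values → pooled ranks: 13.57→6, 10.28→2, 13.57→6
Rank sum = 6 + 2 + 6 = 14

14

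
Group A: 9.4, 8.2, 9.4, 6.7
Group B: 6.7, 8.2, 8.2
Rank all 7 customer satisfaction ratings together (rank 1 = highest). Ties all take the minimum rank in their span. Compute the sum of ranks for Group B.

12

Sorted (descending): 9.4, 9.4, 8.2, 8.2, 8.2, 6.7, 6.7
The 2 values of 9.4 occupy positions 1–2 → each gets rank 1.
The 3 values of 8.2 occupy positions 3–5 → each gets rank 3.
The 2 values of 6.7 occupy positions 6–7 → each gets rank 6.
Group B values → pooled ranks: 6.7→6, 8.2→3, 8.2→3
Rank sum = 6 + 3 + 3 = 12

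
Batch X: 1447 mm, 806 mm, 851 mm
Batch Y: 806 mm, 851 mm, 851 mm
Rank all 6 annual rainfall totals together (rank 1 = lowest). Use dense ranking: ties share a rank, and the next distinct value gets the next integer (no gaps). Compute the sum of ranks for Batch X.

Sorted (ascending): 806, 806, 851, 851, 851, 1447
The 2 values of 806 share dense rank 1.
The 3 values of 851 share dense rank 2.
Remaining distinct values take the next consecutive integers.
Batch X values → pooled ranks: 1447→3, 806→1, 851→2
Rank sum = 3 + 1 + 2 = 6

6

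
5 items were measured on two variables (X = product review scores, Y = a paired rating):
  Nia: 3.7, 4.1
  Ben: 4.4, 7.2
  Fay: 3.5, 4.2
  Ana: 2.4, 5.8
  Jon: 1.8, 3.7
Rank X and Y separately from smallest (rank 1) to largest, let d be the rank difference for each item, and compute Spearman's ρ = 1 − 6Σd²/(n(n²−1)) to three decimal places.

Ranks of variable 1: 4, 5, 3, 2, 1
Ranks of variable 2: 2, 5, 3, 4, 1
d = r₁ − r₂: 2, 0, 0, -2, 0
d²: 4, 0, 0, 4, 0; Σd² = 8
ρ = 1 − 6·8/(5·24) = 1 − 48/120 = 0.600

0.600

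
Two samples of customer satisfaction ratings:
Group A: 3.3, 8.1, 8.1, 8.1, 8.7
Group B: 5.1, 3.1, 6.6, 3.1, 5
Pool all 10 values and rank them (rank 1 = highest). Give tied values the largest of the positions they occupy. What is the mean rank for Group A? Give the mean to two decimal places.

4.20

Sorted (descending): 8.7, 8.1, 8.1, 8.1, 6.6, 5.1, 5, 3.3, 3.1, 3.1
The 3 values of 8.1 occupy positions 2–4 → each gets rank 4.
The 2 values of 3.1 occupy positions 9–10 → each gets rank 10.
Group A values → pooled ranks: 3.3→8, 8.1→4, 8.1→4, 8.1→4, 8.7→1
Mean rank = (8 + 4 + 4 + 4 + 1) / 5 = 4.20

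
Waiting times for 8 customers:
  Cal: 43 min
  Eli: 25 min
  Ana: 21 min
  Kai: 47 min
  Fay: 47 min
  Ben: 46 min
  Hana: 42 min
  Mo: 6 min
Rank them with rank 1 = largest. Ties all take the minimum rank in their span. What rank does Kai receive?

Sorted (descending): 47, 47, 46, 43, 42, 25, 21, 6
The 2 values of 47 occupy positions 1–2 → each gets rank 1.
Kai has value 47 min → rank 1.

1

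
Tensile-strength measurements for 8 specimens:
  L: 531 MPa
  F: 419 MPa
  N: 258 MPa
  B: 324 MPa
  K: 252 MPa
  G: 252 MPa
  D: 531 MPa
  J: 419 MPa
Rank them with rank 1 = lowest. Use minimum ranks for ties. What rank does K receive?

Sorted (ascending): 252, 252, 258, 324, 419, 419, 531, 531
The 2 values of 252 occupy positions 1–2 → each gets rank 1.
The 2 values of 419 occupy positions 5–6 → each gets rank 5.
The 2 values of 531 occupy positions 7–8 → each gets rank 7.
K has value 252 MPa → rank 1.

1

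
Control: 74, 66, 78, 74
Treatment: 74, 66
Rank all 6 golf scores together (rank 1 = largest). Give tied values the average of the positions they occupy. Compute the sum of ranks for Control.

Sorted (descending): 78, 74, 74, 74, 66, 66
The 3 values of 74 occupy positions 2–4 → average rank 3.
The 2 values of 66 occupy positions 5–6 → average rank (5+6)/2 = 5.5.
Control values → pooled ranks: 74→3, 66→5.5, 78→1, 74→3
Rank sum = 3 + 5.5 + 1 + 3 = 12.5

12.5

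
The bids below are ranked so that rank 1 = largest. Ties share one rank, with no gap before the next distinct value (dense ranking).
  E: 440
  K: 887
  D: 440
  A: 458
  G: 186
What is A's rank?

2

Sorted (descending): 887, 458, 440, 440, 186
The 2 values of 440 share dense rank 3.
Remaining distinct values take the next consecutive integers.
A has value 458 → rank 2.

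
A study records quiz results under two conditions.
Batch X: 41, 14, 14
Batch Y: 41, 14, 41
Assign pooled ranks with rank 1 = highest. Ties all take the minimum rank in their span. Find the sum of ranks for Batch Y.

6

Sorted (descending): 41, 41, 41, 14, 14, 14
The 3 values of 41 occupy positions 1–3 → each gets rank 1.
The 3 values of 14 occupy positions 4–6 → each gets rank 4.
Batch Y values → pooled ranks: 41→1, 14→4, 41→1
Rank sum = 1 + 4 + 1 = 6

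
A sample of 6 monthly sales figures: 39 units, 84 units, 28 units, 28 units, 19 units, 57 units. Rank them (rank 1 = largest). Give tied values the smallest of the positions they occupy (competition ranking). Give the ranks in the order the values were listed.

Sorted (descending): 84, 57, 39, 28, 28, 19
The 2 values of 28 occupy positions 4–5 → each gets rank 4.

3, 1, 4, 4, 6, 2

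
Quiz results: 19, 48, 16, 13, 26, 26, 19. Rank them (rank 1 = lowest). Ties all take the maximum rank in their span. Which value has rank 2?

16

Sorted (ascending): 13, 16, 19, 19, 26, 26, 48
The 2 values of 19 occupy positions 3–4 → each gets rank 4.
The 2 values of 26 occupy positions 5–6 → each gets rank 6.
Rank 2 → value 16.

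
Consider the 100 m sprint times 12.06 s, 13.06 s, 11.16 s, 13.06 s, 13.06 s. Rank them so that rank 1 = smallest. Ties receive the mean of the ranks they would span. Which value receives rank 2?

12.06

Sorted (ascending): 11.16, 12.06, 13.06, 13.06, 13.06
The 3 values of 13.06 occupy positions 3–5 → average rank 4.
Rank 2 → value 12.06.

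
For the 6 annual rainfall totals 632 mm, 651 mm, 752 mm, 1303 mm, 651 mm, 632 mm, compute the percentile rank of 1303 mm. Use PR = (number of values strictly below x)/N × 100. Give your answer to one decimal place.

83.3

N = 6.
Strictly below 1303: 5. Equal to 1303: 1.
PR = 5/6 × 100 = 83.3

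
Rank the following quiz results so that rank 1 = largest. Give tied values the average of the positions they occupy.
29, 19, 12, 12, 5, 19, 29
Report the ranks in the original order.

Sorted (descending): 29, 29, 19, 19, 12, 12, 5
The 2 values of 29 occupy positions 1–2 → average rank (1+2)/2 = 1.5.
The 2 values of 19 occupy positions 3–4 → average rank (3+4)/2 = 3.5.
The 2 values of 12 occupy positions 5–6 → average rank (5+6)/2 = 5.5.

1.5, 3.5, 5.5, 5.5, 7, 3.5, 1.5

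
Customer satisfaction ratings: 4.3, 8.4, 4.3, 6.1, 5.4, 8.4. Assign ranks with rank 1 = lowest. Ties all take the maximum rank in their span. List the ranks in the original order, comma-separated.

2, 6, 2, 4, 3, 6

Sorted (ascending): 4.3, 4.3, 5.4, 6.1, 8.4, 8.4
The 2 values of 4.3 occupy positions 1–2 → each gets rank 2.
The 2 values of 8.4 occupy positions 5–6 → each gets rank 6.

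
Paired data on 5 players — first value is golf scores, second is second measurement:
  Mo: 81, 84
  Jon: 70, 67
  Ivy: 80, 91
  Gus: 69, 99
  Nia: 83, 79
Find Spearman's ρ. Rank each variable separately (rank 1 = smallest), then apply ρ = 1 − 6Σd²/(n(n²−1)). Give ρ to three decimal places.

Ranks of variable 1: 4, 2, 3, 1, 5
Ranks of variable 2: 3, 1, 4, 5, 2
d = r₁ − r₂: 1, 1, -1, -4, 3
d²: 1, 1, 1, 16, 9; Σd² = 28
ρ = 1 − 6·28/(5·24) = 1 − 168/120 = -0.400

-0.400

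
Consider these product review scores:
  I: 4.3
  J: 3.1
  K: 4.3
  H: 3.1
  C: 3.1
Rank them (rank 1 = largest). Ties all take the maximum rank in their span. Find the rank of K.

2

Sorted (descending): 4.3, 4.3, 3.1, 3.1, 3.1
The 2 values of 4.3 occupy positions 1–2 → each gets rank 2.
The 3 values of 3.1 occupy positions 3–5 → each gets rank 5.
K has value 4.3 → rank 2.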